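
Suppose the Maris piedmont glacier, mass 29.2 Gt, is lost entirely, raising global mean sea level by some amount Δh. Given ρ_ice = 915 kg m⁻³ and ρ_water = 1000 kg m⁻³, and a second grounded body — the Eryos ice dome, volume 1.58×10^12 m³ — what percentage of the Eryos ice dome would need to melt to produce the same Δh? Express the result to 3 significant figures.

Equal sea-level rise means equal mass of meltwater, i.e. equal mass of ice lost.
Ice mass of Maris: 2.920×10^13 kg; ice mass of Eryos: 1.446×10^15 kg.
Fraction required = 2.920×10^13 / 1.446×10^15 = 0.0202 → 2.02 %.

≈ 2.02 %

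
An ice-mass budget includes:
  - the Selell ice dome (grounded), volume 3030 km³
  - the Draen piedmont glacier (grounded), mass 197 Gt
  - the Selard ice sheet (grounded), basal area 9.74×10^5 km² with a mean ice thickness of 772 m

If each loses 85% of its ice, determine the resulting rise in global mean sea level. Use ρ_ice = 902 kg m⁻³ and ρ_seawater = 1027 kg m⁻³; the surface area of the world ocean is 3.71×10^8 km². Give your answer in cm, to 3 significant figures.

Selell: 0.85 × 3030 km³ × (902/1027) = 2262 km³ of water.
Draen: 0.85 × 197 Gt = 1.674×10^14 kg; dividing by ρ_w = 1027 kg m⁻³ gives 1.630×10^11 m³ of water.
Selard: ice volume = 9.74×10^5 km² × 772 m = 7.519×10^5 km³; 0.85 × 7.519×10^5 × (902/1027) = 5.613×10^5 km³ of water.
Total added water ≈ 5.638×10^14 m³ over 3.71×10^14 m² → Δh = 1.52 m = 152 cm.

≈ 152 cm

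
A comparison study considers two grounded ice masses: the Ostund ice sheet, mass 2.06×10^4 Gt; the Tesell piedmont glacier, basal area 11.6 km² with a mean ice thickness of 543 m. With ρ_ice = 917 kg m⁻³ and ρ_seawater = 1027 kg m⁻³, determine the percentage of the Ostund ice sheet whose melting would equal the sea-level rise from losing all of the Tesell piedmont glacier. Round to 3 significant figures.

Equal sea-level rise means equal mass of meltwater, i.e. equal mass of ice lost.
Ice mass of Tesell: 5.776×10^12 kg; ice mass of Ostund: 2.060×10^16 kg.
Fraction required = 5.776×10^12 / 2.060×10^16 = 2.80×10^-4 → 0.0280 %.

≈ 0.0280 %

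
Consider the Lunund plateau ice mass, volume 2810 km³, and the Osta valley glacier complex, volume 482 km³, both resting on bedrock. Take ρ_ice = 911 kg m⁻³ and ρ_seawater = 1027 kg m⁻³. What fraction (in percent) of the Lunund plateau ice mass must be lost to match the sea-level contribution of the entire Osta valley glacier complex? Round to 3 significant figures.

≈ 17.2 %

Equal sea-level rise means equal mass of meltwater, i.e. equal mass of ice lost.
Ice mass of Osta: 4.391×10^14 kg; ice mass of Lunund: 2.560×10^15 kg.
Fraction required = 4.391×10^14 / 2.560×10^15 = 0.172 → 17.2 %.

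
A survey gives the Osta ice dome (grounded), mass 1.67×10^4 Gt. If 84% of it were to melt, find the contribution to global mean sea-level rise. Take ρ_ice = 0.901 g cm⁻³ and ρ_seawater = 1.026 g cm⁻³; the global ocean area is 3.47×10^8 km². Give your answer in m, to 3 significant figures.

≈ 0.0394 m

Osta: 0.84 × 1.67×10^4 Gt = 1.403×10^16 kg; dividing by ρ_w = 1.026 g cm⁻³ = 1026 kg m⁻³ gives 1.367×10^13 m³ of water.
Spread over 3.47×10^14 m² of ocean, Δh = 1.367×10^13 / 3.47×10^14 = 0.0394 m.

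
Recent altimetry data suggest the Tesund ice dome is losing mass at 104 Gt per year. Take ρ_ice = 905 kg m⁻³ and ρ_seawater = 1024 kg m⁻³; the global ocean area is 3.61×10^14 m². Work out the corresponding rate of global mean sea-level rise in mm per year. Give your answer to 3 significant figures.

ρ_w = 1024 kg m⁻³. Annual water volume added = 104 Gt / ρ_w = 1.040×10^14 kg / 1024 kg m⁻³ = 1.016×10^11 m³.
Δh per year = 1.016×10^11 / 3.61×10^14 = 2.81×10^-4 m = 0.281 mm.

≈ 0.281 mm/yr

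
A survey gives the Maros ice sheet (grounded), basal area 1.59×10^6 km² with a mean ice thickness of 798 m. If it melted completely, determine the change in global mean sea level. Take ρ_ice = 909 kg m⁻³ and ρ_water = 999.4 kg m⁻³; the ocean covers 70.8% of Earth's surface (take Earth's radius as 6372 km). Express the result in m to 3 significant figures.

Maros: ice volume = 1.59×10^6 km² × 798 m = 1.269×10^6 km³; 1.269×10^6 × (909/999.4) = 1.154×10^6 km³ of water.
Spread over 3.61×10^14 m² of ocean, Δh = 1.154×10^15 / 3.61×10^14 = 3.19 m.

≈ 3.19 m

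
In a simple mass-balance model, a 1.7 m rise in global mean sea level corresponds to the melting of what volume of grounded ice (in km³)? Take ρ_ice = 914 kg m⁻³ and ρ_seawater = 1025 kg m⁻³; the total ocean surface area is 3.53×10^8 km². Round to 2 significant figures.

Required water volume = Δh × A = 1.7 m × 3.53×10^14 m² = 6.001×10^14 m³ = 6.001×10^5 km³.
Ice volume = water volume × ρ_w/ρ_ice = 6.001×10^5 × 1025/914 = 6.7×10^5 km³.

≈ 6.7×10^5 km³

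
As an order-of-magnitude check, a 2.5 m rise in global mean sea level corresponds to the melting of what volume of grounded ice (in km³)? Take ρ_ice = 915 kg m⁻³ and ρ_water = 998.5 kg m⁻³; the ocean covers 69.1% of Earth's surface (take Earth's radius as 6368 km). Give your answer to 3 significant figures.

Required water volume = Δh × A = 2.5 m × 3.52×10^14 m² = 8.803×10^14 m³ = 8.803×10^5 km³.
Ice volume = water volume × ρ_w/ρ_ice = 8.803×10^5 × 998.5/915 = 9.61×10^5 km³.

≈ 9.61×10^5 km³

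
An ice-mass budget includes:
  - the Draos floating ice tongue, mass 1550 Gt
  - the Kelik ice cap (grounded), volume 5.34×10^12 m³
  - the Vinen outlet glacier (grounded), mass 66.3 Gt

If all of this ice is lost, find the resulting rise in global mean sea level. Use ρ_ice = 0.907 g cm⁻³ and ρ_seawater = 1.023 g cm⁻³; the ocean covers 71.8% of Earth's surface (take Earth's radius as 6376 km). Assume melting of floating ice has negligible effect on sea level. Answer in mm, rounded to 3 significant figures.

≈ 13.1 mm

The Draos floating ice tongue is floating and already displaces its own weight of water, so its melt adds essentially nothing to sea level.
Kelik: 5.34×10^12 m³ × (907/1023) = 4.734×10^12 m³ of water.
Vinen: 66.3 Gt = 6.630×10^13 kg; dividing by ρ_w = 1.023 g cm⁻³ = 1023 kg m⁻³ gives 6.481×10^10 m³ of water.
Total added water ≈ 4.799×10^12 m³ over 3.67×10^14 m² → Δh = 0.0131 m = 13.1 mm.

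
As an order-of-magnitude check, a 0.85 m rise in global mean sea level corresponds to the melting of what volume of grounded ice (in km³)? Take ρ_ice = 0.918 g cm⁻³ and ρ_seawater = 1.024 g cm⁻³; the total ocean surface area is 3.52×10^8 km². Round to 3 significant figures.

≈ 3.34×10^5 km³

Required water volume = Δh × A = 0.85 m × 3.52×10^14 m² = 2.992×10^14 m³ = 2.992×10^5 km³.
Ice volume = water volume × ρ_w/ρ_ice = 2.992×10^5 × 1024/918 = 3.34×10^5 km³.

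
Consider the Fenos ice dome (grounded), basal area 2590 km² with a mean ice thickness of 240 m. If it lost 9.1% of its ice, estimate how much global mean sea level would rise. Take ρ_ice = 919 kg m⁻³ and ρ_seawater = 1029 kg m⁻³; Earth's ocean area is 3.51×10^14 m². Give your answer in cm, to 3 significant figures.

Fenos: ice volume = 2590 km² × 240 m = 621.6 km³; 0.091 × 621.6 × (919/1029) = 50.52 km³ of water.
Spread over 3.51×10^14 m² of ocean, Δh = 5.052×10^10 / 3.51×10^14 = 1.44×10^-4 m = 0.0144 cm.

≈ 0.0144 cm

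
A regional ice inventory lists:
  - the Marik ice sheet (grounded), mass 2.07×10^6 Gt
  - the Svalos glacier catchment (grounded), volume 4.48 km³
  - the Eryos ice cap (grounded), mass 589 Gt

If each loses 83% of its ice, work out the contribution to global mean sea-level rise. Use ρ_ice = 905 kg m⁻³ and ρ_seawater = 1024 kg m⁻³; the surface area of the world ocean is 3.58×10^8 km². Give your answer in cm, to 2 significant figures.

Marik: 0.83 × 2.07×10^6 Gt = 1.718×10^18 kg; dividing by ρ_w = 1024 kg m⁻³ gives 1.678×10^15 m³ of water.
Svalos: 0.83 × 4.48 km³ × (905/1024) = 3.286 km³ of water.
Eryos: 0.83 × 589 Gt = 4.889×10^14 kg; dividing by ρ_w = 1024 kg m⁻³ gives 4.774×10^11 m³ of water.
Total added water ≈ 1.678×10^15 m³ over 3.58×10^14 m² → Δh = 4.69 m = 470 cm.

≈ 470 cm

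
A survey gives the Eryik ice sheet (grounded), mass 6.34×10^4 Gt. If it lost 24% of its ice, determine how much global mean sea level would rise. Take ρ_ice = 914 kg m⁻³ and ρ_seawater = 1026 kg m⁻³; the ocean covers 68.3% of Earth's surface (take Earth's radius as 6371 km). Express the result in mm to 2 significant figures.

≈ 43 mm

Eryik: 0.24 × 6.34×10^4 Gt = 1.522×10^16 kg; dividing by ρ_w = 1026 kg m⁻³ gives 1.483×10^13 m³ of water.
Spread over 3.48×10^14 m² of ocean, Δh = 1.483×10^13 / 3.48×10^14 = 0.0426 m = 43 mm.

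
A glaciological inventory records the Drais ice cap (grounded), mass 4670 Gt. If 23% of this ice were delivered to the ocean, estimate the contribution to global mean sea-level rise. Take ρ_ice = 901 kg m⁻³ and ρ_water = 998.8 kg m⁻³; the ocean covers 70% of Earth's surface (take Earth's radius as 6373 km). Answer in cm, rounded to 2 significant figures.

Drais: 0.23 × 4670 Gt = 1.074×10^15 kg; dividing by ρ_w = 998.8 kg m⁻³ gives 1.075×10^12 m³ of water.
Spread over 3.57×10^14 m² of ocean, Δh = 1.075×10^12 / 3.57×10^14 = 3.01×10^-3 m = 0.30 cm.

≈ 0.30 cm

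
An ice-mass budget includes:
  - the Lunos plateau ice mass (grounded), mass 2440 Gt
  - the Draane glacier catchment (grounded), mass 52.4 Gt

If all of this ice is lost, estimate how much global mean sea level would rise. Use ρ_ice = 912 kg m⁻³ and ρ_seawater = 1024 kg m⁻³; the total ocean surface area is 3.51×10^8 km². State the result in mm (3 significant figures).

Lunos: 2440 Gt = 2.440×10^15 kg; dividing by ρ_w = 1024 kg m⁻³ gives 2.383×10^12 m³ of water.
Draane: 52.4 Gt = 5.240×10^13 kg; dividing by ρ_w = 1024 kg m⁻³ gives 5.117×10^10 m³ of water.
Total added water ≈ 2.434×10^12 m³ over 3.51×10^14 m² → Δh = 6.93×10^-3 m = 6.93 mm.

≈ 6.93 mm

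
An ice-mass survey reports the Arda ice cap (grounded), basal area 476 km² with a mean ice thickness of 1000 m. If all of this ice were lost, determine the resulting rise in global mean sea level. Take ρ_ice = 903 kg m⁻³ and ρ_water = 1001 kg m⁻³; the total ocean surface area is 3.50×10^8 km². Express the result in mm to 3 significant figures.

Arda: ice volume = 476 km² × 1000 m = 476.0 km³; 476.0 × (903/1001) = 429.4 km³ of water.
Spread over 3.50×10^14 m² of ocean, Δh = 4.294×10^11 / 3.50×10^14 = 1.23×10^-3 m = 1.23 mm.

≈ 1.23 mm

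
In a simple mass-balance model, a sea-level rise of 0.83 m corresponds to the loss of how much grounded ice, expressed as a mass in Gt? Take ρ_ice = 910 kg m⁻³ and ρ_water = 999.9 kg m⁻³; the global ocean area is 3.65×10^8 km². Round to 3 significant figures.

Required water volume = Δh × A = 0.83 m × 3.65×10^14 m² = 3.030×10^14 m³.
ρ_w = 999.9 kg m⁻³, so the mass of water = 3.030×10^14 m³ × 999.9 kg m⁻³ = 3.029×10^17 kg = 3.03×10^5 Gt (and the same mass of ice, by conservation).

≈ 3.03×10^5 Gt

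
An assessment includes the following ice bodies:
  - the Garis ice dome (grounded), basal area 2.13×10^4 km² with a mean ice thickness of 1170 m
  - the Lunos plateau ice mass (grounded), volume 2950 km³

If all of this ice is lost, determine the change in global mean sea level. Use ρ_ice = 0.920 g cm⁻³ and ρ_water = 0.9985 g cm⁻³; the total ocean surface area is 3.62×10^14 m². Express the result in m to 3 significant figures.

Garis: ice volume = 2.13×10^4 km² × 1170 m = 2.492×10^4 km³; 2.492×10^4 × (920/998.5) = 2.296×10^4 km³ of water.
Lunos: 2950 km³ × (920/998.5) = 2718 km³ of water.
Total added water ≈ 2.568×10^13 m³ over 3.62×10^14 m² → Δh = 0.0709 m.

≈ 0.0709 m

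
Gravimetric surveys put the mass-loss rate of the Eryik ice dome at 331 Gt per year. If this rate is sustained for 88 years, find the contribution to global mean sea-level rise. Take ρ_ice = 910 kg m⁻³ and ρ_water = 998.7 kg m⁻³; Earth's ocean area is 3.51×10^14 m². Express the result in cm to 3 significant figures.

Total mass lost = 331 Gt/yr × 88 yr = 2.913×10^4 Gt = 2.913×10^16 kg.
ρ_w = 998.7 kg m⁻³, so water volume = 2.913×10^16 / 998.7 = 2.917×10^13 m³.
Δh = 2.917×10^13 / 3.51×10^14 = 0.0831 m = 8.31 cm.

≈ 8.31 cm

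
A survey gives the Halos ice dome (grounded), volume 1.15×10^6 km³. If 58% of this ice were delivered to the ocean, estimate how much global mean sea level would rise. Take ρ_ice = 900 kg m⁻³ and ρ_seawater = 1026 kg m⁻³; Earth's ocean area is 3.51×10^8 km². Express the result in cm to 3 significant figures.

Halos: 0.58 × 1.15×10^6 km³ × (900/1026) = 5.851×10^5 km³ of water.
Spread over 3.51×10^14 m² of ocean, Δh = 5.851×10^14 / 3.51×10^14 = 1.67 m = 167 cm.

≈ 167 cm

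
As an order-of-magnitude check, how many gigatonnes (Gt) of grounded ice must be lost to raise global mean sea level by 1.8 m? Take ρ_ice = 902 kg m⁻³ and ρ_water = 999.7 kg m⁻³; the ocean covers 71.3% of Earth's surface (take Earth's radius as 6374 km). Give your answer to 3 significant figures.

≈ 6.55×10^5 Gt

Required water volume = Δh × A = 1.8 m × 3.64×10^14 m² = 6.552×10^14 m³.
ρ_w = 999.7 kg m⁻³, so the mass of water = 6.552×10^14 m³ × 999.7 kg m⁻³ = 6.550×10^17 kg = 6.55×10^5 Gt (and the same mass of ice, by conservation).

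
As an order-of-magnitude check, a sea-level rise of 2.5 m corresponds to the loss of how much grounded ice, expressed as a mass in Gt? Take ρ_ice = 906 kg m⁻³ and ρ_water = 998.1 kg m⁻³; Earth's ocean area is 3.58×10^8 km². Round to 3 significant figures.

Required water volume = Δh × A = 2.5 m × 3.58×10^14 m² = 8.950×10^14 m³.
ρ_w = 998.1 kg m⁻³, so the mass of water = 8.950×10^14 m³ × 998.1 kg m⁻³ = 8.933×10^17 kg = 8.93×10^5 Gt (and the same mass of ice, by conservation).

≈ 8.93×10^5 Gt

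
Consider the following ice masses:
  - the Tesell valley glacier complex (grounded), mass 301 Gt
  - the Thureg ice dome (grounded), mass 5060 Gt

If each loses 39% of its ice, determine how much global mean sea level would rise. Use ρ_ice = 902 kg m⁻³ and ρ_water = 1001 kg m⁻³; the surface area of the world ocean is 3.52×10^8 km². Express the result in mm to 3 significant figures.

Tesell: 0.39 × 301 Gt = 1.174×10^14 kg; dividing by ρ_w = 1001 kg m⁻³ gives 1.173×10^11 m³ of water.
Thureg: 0.39 × 5060 Gt = 1.973×10^15 kg; dividing by ρ_w = 1001 kg m⁻³ gives 1.971×10^12 m³ of water.
Total added water ≈ 2.089×10^12 m³ over 3.52×10^14 m² → Δh = 5.93×10^-3 m = 5.93 mm.

≈ 5.93 mm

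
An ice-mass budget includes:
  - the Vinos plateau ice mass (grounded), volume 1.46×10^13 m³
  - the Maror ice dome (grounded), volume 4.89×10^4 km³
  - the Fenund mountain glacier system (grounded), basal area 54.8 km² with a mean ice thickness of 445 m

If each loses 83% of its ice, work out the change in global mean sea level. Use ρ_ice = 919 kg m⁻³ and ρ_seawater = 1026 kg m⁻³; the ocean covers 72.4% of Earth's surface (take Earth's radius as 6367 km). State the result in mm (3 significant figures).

≈ 128 mm

Vinos: 0.83 × 1.46×10^13 m³ × (919/1026) = 1.085×10^13 m³ of water.
Maror: 0.83 × 4.89×10^4 km³ × (919/1026) = 3.635×10^4 km³ of water.
Fenund: ice volume = 54.8 km² × 445 m = 24.39 km³; 0.83 × 24.39 × (919/1026) = 18.13 km³ of water.
Total added water ≈ 4.723×10^13 m³ over 3.69×10^14 m² → Δh = 0.128 m = 128 mm.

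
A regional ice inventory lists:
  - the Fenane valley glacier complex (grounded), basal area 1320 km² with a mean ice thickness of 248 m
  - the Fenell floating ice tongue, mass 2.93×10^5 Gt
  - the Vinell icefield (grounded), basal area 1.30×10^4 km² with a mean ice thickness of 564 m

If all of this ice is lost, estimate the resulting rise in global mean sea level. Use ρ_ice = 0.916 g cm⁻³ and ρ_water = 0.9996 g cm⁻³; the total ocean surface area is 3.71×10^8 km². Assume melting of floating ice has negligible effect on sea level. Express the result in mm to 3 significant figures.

Fenane: ice volume = 1320 km² × 248 m = 327.4 km³; 327.4 × (916/999.6) = 300.0 km³ of water.
The Fenell floating ice tongue is floating and already displaces its own weight of water, so its melt adds essentially nothing to sea level.
Vinell: ice volume = 1.30×10^4 km² × 564 m = 7332 km³; 7332 × (916/999.6) = 6719 km³ of water.
Total added water ≈ 7.019×10^12 m³ over 3.71×10^14 m² → Δh = 0.0189 m = 18.9 mm.

≈ 18.9 mm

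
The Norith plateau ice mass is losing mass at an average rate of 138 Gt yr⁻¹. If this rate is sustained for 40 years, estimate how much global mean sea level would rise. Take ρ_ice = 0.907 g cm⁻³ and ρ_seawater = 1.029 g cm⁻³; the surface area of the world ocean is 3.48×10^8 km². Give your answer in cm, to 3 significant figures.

Total mass lost = 138 Gt/yr × 40 yr = 5520 Gt = 5.520×10^15 kg.
ρ_w = 1.029 g cm⁻³ = 1029 kg m⁻³, so water volume = 5.520×10^15 / 1029 = 5.364×10^12 m³.
Δh = 5.364×10^12 / 3.48×10^14 = 0.0154 m = 1.54 cm.

≈ 1.54 cm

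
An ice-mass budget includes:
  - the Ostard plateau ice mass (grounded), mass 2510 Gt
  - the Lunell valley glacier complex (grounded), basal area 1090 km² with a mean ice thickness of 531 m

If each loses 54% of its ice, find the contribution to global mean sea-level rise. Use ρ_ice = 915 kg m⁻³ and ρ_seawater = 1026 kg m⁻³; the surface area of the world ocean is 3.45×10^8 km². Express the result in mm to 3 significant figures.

≈ 4.64 mm

Ostard: 0.54 × 2510 Gt = 1.355×10^15 kg; dividing by ρ_w = 1026 kg m⁻³ gives 1.321×10^12 m³ of water.
Lunell: ice volume = 1090 km² × 531 m = 578.8 km³; 0.54 × 578.8 × (915/1026) = 278.7 km³ of water.
Total added water ≈ 1.600×10^12 m³ over 3.45×10^14 m² → Δh = 4.64×10^-3 m = 4.64 mm.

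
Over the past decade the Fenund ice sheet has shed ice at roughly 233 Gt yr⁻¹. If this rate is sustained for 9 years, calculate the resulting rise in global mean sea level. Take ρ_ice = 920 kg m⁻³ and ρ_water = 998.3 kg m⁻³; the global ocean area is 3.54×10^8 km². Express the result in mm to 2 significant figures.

Total mass lost = 233 Gt/yr × 9 yr = 2097 Gt = 2.097×10^15 kg.
ρ_w = 998.3 kg m⁻³, so water volume = 2.097×10^15 / 998.3 = 2.101×10^12 m³.
Δh = 2.101×10^12 / 3.54×10^14 = 5.93×10^-3 m = 5.9 mm.

≈ 5.9 mm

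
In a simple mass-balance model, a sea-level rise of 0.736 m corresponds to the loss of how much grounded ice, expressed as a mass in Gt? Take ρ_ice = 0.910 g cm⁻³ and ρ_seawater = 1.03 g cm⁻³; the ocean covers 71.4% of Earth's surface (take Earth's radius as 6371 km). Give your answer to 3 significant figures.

≈ 2.76×10^5 Gt

Required water volume = Δh × A = 0.736 m × 3.64×10^14 m² = 2.680×10^14 m³.
ρ_w = 1.03 g cm⁻³ = 1030 kg m⁻³, so the mass of water = 2.680×10^14 m³ × 1030 kg m⁻³ = 2.761×10^17 kg = 2.76×10^5 Gt (and the same mass of ice, by conservation).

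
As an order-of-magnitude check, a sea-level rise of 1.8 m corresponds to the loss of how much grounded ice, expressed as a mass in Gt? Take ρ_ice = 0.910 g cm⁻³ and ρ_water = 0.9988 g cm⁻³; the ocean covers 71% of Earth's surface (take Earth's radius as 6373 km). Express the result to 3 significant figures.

Required water volume = Δh × A = 1.8 m × 3.62×10^14 m² = 6.523×10^14 m³.
ρ_w = 0.9988 g cm⁻³ = 998.8 kg m⁻³, so the mass of water = 6.523×10^14 m³ × 998.8 kg m⁻³ = 6.515×10^17 kg = 6.51×10^5 Gt (and the same mass of ice, by conservation).

≈ 6.51×10^5 Gt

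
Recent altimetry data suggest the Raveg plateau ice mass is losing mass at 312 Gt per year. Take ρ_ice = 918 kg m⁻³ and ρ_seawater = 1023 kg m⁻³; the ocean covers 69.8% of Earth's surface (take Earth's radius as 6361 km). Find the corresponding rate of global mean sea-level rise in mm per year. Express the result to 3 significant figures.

ρ_w = 1023 kg m⁻³. Annual water volume added = 312 Gt / ρ_w = 3.120×10^14 kg / 1023 kg m⁻³ = 3.050×10^11 m³.
Δh per year = 3.050×10^11 / 3.55×10^14 = 8.59×10^-4 m = 0.859 mm.

≈ 0.859 mm/yr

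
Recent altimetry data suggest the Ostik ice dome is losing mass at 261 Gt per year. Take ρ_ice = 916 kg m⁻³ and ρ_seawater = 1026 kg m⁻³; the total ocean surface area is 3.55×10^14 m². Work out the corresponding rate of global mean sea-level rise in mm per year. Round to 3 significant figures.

ρ_w = 1026 kg m⁻³. Annual water volume added = 261 Gt / ρ_w = 2.610×10^14 kg / 1026 kg m⁻³ = 2.544×10^11 m³.
Δh per year = 2.544×10^11 / 3.55×10^14 = 7.17×10^-4 m = 0.717 mm.

≈ 0.717 mm/yr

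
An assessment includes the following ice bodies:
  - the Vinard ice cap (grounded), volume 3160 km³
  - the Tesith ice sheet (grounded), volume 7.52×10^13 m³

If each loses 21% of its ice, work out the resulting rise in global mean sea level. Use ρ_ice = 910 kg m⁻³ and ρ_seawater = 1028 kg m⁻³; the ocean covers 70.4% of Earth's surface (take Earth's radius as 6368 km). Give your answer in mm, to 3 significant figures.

Vinard: 0.21 × 3160 km³ × (910/1028) = 587.4 km³ of water.
Tesith: 0.21 × 7.52×10^13 m³ × (910/1028) = 1.398×10^13 m³ of water.
Total added water ≈ 1.457×10^13 m³ over 3.59×10^14 m² → Δh = 0.0406 m = 40.6 mm.

≈ 40.6 mm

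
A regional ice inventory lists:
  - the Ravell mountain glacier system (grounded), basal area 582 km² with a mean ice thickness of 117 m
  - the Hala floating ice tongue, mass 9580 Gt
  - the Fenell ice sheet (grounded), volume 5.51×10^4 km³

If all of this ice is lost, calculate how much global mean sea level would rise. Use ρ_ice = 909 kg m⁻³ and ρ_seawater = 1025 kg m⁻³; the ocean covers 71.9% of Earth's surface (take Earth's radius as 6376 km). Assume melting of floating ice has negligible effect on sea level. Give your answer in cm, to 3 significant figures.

≈ 13.3 cm

Ravell: ice volume = 582 km² × 117 m = 68.09 km³; 68.09 × (909/1025) = 60.39 km³ of water.
The Hala floating ice tongue is floating and already displaces its own weight of water, so its melt adds essentially nothing to sea level.
Fenell: 5.51×10^4 km³ × (909/1025) = 4.886×10^4 km³ of water.
Total added water ≈ 4.892×10^13 m³ over 3.67×10^14 m² → Δh = 0.133 m = 13.3 cm.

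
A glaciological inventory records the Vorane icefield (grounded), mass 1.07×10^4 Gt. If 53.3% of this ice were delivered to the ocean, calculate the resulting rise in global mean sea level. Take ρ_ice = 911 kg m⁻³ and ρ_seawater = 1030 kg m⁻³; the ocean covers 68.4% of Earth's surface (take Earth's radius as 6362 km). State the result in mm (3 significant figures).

Vorane: 0.533 × 1.07×10^4 Gt = 5.703×10^15 kg; dividing by ρ_w = 1030 kg m⁻³ gives 5.537×10^12 m³ of water.
Spread over 3.48×10^14 m² of ocean, Δh = 5.537×10^12 / 3.48×10^14 = 0.0159 m = 15.9 mm.

≈ 15.9 mm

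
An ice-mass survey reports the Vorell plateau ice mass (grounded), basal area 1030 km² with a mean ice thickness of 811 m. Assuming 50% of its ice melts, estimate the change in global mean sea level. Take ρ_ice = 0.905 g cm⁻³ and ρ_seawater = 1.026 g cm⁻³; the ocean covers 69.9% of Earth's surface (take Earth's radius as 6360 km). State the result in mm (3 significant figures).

Vorell: ice volume = 1030 km² × 811 m = 835.3 km³; 0.5 × 835.3 × (905/1026) = 368.4 km³ of water.
Spread over 3.55×10^14 m² of ocean, Δh = 3.684×10^11 / 3.55×10^14 = 1.04×10^-3 m = 1.04 mm.

≈ 1.04 mm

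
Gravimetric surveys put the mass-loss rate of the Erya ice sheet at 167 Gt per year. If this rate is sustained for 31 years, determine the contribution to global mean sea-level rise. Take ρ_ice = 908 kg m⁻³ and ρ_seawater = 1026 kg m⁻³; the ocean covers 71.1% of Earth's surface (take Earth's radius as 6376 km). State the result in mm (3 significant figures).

≈ 13.9 mm

Total mass lost = 167 Gt/yr × 31 yr = 5177 Gt = 5.177×10^15 kg.
ρ_w = 1026 kg m⁻³, so water volume = 5.177×10^15 / 1026 = 5.046×10^12 m³.
Δh = 5.046×10^12 / 3.63×10^14 = 0.0139 m = 13.9 mm.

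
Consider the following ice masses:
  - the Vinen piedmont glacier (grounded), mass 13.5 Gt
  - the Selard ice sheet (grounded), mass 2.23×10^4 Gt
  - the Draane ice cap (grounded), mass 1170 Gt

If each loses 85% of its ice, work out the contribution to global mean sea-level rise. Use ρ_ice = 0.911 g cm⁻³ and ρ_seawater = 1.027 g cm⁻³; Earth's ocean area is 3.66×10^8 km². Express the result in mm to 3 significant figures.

≈ 53.1 mm

Vinen: 0.85 × 13.5 Gt = 1.148×10^13 kg; dividing by ρ_w = 1.027 g cm⁻³ = 1027 kg m⁻³ gives 1.117×10^10 m³ of water.
Selard: 0.85 × 2.23×10^4 Gt = 1.896×10^16 kg; dividing by ρ_w = 1027 kg m⁻³ gives 1.846×10^13 m³ of water.
Draane: 0.85 × 1170 Gt = 9.945×10^14 kg; dividing by ρ_w = 1027 kg m⁻³ gives 9.684×10^11 m³ of water.
Total added water ≈ 1.944×10^13 m³ over 3.66×10^14 m² → Δh = 0.0531 m = 53.1 mm.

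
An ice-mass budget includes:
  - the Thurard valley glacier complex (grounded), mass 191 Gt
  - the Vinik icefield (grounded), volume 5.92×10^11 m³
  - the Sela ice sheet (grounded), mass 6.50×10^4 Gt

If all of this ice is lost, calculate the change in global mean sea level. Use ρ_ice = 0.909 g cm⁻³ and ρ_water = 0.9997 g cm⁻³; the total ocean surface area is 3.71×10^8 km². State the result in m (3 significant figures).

Thurard: 191 Gt = 1.910×10^14 kg; dividing by ρ_w = 0.9997 g cm⁻³ = 999.7 kg m⁻³ gives 1.911×10^11 m³ of water.
Vinik: 5.92×10^11 m³ × (909/999.7) = 5.383×10^11 m³ of water.
Sela: 6.50×10^4 Gt = 6.500×10^16 kg; dividing by ρ_w = 999.7 kg m⁻³ gives 6.502×10^13 m³ of water.
Total added water ≈ 6.575×10^13 m³ over 3.71×10^14 m² → Δh = 0.177 m.

≈ 0.177 m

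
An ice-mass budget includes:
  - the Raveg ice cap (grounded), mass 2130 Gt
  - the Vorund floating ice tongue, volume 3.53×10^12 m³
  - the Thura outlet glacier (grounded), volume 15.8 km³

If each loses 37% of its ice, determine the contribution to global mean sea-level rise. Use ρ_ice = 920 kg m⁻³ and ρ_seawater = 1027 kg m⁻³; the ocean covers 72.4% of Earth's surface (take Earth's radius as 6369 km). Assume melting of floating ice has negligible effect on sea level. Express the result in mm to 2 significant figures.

≈ 2.1 mm

Raveg: 0.37 × 2130 Gt = 7.881×10^14 kg; dividing by ρ_w = 1027 kg m⁻³ gives 7.674×10^11 m³ of water.
The Vorund floating ice tongue is floating and already displaces its own weight of water, so its melt adds essentially nothing to sea level.
Thura: 0.37 × 15.8 km³ × (920/1027) = 5.237 km³ of water.
Total added water ≈ 7.726×10^11 m³ over 3.69×10^14 m² → Δh = 2.09×10^-3 m = 2.1 mm.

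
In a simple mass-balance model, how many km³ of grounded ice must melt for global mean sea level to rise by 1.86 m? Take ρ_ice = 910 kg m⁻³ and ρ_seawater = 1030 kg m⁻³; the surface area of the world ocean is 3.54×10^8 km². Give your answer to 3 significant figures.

Required water volume = Δh × A = 1.86 m × 3.54×10^14 m² = 6.584×10^14 m³ = 6.584×10^5 km³.
Ice volume = water volume × ρ_w/ρ_ice = 6.584×10^5 × 1030/910 = 7.45×10^5 km³.

≈ 7.45×10^5 km³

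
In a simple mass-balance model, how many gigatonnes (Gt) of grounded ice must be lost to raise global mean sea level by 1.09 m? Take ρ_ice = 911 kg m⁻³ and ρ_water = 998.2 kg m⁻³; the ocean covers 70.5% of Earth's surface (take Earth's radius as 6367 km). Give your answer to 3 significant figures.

Required water volume = Δh × A = 1.09 m × 3.59×10^14 m² = 3.915×10^14 m³.
ρ_w = 998.2 kg m⁻³, so the mass of water = 3.915×10^14 m³ × 998.2 kg m⁻³ = 3.908×10^17 kg = 3.91×10^5 Gt (and the same mass of ice, by conservation).

≈ 3.91×10^5 Gt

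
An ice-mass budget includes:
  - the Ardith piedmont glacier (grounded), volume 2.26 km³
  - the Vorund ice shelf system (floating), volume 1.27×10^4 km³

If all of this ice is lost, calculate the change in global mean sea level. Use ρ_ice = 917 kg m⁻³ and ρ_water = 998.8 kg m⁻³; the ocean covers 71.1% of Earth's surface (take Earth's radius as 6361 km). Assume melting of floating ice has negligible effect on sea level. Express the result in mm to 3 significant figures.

Ardith: 2.26 km³ × (917/998.8) = 2.075 km³ of water.
The Vorund ice shelf system is floating and already displaces its own weight of water, so its melt adds essentially nothing to sea level.
Total added water ≈ 2.075×10^9 m³ over 3.62×10^14 m² → Δh = 5.74×10^-6 m = 5.74×10^-3 mm.

≈ 5.74×10^-3 mm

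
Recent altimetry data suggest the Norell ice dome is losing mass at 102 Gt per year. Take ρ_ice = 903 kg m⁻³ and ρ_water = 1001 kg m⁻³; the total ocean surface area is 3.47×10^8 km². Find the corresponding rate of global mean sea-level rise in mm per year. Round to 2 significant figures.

≈ 0.29 mm/yr

ρ_w = 1001 kg m⁻³. Annual water volume added = 102 Gt / ρ_w = 1.020×10^14 kg / 1001 kg m⁻³ = 1.019×10^11 m³.
Δh per year = 1.019×10^11 / 3.47×10^14 = 2.94×10^-4 m = 0.29 mm.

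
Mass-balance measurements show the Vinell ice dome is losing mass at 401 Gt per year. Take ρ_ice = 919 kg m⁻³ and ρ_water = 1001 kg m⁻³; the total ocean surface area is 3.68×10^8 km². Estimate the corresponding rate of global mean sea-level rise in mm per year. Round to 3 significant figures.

≈ 1.09 mm/yr

ρ_w = 1001 kg m⁻³. Annual water volume added = 401 Gt / ρ_w = 4.010×10^14 kg / 1001 kg m⁻³ = 4.006×10^11 m³.
Δh per year = 4.006×10^11 / 3.68×10^14 = 1.09×10^-3 m = 1.09 mm.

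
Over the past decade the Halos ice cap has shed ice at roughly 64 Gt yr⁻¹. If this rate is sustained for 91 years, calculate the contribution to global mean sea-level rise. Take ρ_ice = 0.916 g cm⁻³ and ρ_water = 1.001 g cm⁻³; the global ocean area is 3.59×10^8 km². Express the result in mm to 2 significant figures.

≈ 16 mm

Total mass lost = 64 Gt/yr × 91 yr = 5824 Gt = 5.824×10^15 kg.
ρ_w = 1.001 g cm⁻³ = 1001 kg m⁻³, so water volume = 5.824×10^15 / 1001 = 5.818×10^12 m³.
Δh = 5.818×10^12 / 3.59×10^14 = 0.0162 m = 16 mm.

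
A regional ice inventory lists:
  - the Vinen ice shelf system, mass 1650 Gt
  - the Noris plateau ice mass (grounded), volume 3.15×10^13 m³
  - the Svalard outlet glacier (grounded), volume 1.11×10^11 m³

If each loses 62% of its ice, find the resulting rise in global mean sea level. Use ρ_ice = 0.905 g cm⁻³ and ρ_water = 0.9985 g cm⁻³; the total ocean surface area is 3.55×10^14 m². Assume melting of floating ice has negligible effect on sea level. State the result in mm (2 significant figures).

≈ 50 mm

The Vinen ice shelf system is floating and already displaces its own weight of water, so its melt adds essentially nothing to sea level.
Noris: 0.62 × 3.15×10^13 m³ × (905/998.5) = 1.770×10^13 m³ of water.
Svalard: 0.62 × 1.11×10^11 m³ × (905/998.5) = 6.238×10^10 m³ of water.
Total added water ≈ 1.776×10^13 m³ over 3.55×10^14 m² → Δh = 0.0500 m = 50 mm.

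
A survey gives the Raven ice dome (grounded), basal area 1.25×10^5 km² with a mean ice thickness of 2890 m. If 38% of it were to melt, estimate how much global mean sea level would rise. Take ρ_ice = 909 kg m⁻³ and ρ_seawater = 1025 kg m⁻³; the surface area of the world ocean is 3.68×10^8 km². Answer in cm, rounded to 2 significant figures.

Raven: ice volume = 1.25×10^5 km² × 2890 m = 3.612×10^5 km³; 0.38 × 3.612×10^5 × (909/1025) = 1.217×10^5 km³ of water.
Spread over 3.68×10^14 m² of ocean, Δh = 1.217×10^14 / 3.68×10^14 = 0.331 m = 33 cm.

≈ 33 cm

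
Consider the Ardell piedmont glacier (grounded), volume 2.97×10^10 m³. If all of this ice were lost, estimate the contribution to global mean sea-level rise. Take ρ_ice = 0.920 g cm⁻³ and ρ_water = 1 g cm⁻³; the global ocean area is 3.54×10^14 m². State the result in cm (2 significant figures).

≈ 7.7×10^-3 cm

Ardell: 2.97×10^10 m³ × (920/1000) = 2.732×10^10 m³ of water.
Spread over 3.54×10^14 m² of ocean, Δh = 2.732×10^10 / 3.54×10^14 = 7.72×10^-5 m = 7.7×10^-3 cm.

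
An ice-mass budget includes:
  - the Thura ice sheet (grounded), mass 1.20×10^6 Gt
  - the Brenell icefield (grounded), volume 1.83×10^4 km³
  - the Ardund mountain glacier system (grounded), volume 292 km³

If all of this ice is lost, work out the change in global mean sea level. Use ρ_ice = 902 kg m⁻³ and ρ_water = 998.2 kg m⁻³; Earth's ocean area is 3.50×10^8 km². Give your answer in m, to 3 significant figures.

Thura: 1.20×10^6 Gt = 1.200×10^18 kg; dividing by ρ_w = 998.2 kg m⁻³ gives 1.202×10^15 m³ of water.
Brenell: 1.83×10^4 km³ × (902/998.2) = 1.654×10^4 km³ of water.
Ardund: 292 km³ × (902/998.2) = 263.9 km³ of water.
Total added water ≈ 1.219×10^15 m³ over 3.50×10^14 m² → Δh = 3.48 m.

≈ 3.48 m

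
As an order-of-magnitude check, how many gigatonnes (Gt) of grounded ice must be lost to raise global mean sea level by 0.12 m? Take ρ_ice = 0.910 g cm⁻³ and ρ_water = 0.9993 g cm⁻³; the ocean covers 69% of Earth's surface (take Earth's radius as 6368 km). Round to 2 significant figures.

Required water volume = Δh × A = 0.12 m × 3.52×10^14 m² = 4.219×10^13 m³.
ρ_w = 0.9993 g cm⁻³ = 999.3 kg m⁻³, so the mass of water = 4.219×10^13 m³ × 999.3 kg m⁻³ = 4.216×10^16 kg = 4.2×10^4 Gt (and the same mass of ice, by conservation).

≈ 4.2×10^4 Gt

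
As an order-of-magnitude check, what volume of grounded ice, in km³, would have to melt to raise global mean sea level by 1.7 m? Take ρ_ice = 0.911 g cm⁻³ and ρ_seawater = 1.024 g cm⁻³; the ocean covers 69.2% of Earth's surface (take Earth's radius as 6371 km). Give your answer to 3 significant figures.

Required water volume = Δh × A = 1.7 m × 3.53×10^14 m² = 6.000×10^14 m³ = 6.000×10^5 km³.
Ice volume = water volume × ρ_w/ρ_ice = 6.000×10^5 × 1024/911 = 6.74×10^5 km³.

≈ 6.74×10^5 km³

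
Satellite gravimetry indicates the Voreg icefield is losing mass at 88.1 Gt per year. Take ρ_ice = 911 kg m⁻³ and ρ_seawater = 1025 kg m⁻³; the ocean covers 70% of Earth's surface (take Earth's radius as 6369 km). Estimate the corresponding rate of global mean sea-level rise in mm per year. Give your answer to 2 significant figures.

≈ 0.24 mm/yr

ρ_w = 1025 kg m⁻³. Annual water volume added = 88.1 Gt / ρ_w = 8.810×10^13 kg / 1025 kg m⁻³ = 8.595×10^10 m³.
Δh per year = 8.595×10^10 / 3.57×10^14 = 2.41×10^-4 m = 0.24 mm.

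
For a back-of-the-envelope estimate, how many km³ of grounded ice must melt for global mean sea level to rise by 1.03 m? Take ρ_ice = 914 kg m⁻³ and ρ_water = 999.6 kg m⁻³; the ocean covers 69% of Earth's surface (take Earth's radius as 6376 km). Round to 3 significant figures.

Required water volume = Δh × A = 1.03 m × 3.52×10^14 m² = 3.631×10^14 m³ = 3.631×10^5 km³.
Ice volume = water volume × ρ_w/ρ_ice = 3.631×10^5 × 999.6/914 = 3.97×10^5 km³.

≈ 3.97×10^5 km³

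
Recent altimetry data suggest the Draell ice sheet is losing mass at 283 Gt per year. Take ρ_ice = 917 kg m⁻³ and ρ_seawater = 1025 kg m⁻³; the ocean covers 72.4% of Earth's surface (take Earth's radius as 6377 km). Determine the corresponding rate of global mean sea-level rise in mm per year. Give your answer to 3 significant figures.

≈ 0.746 mm/yr

ρ_w = 1025 kg m⁻³. Annual water volume added = 283 Gt / ρ_w = 2.830×10^14 kg / 1025 kg m⁻³ = 2.761×10^11 m³.
Δh per year = 2.761×10^11 / 3.70×10^14 = 7.46×10^-4 m = 0.746 mm.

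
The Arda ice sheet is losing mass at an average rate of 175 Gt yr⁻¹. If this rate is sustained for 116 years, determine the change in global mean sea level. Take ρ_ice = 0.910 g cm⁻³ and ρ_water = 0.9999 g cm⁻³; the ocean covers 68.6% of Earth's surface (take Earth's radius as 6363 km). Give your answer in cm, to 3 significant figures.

Total mass lost = 175 Gt/yr × 116 yr = 2.030×10^4 Gt = 2.030×10^16 kg.
ρ_w = 0.9999 g cm⁻³ = 999.9 kg m⁻³, so water volume = 2.030×10^16 / 999.9 = 2.030×10^13 m³.
Δh = 2.030×10^13 / 3.49×10^14 = 0.0582 m = 5.82 cm.

≈ 5.82 cm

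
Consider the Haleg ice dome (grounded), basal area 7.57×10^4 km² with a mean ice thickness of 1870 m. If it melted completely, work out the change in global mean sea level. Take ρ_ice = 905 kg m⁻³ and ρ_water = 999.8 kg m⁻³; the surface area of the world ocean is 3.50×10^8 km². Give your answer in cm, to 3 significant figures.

Haleg: ice volume = 7.57×10^4 km² × 1870 m = 1.416×10^5 km³; 1.416×10^5 × (905/999.8) = 1.281×10^5 km³ of water.
Spread over 3.50×10^14 m² of ocean, Δh = 1.281×10^14 / 3.50×10^14 = 0.366 m = 36.6 cm.

≈ 36.6 cm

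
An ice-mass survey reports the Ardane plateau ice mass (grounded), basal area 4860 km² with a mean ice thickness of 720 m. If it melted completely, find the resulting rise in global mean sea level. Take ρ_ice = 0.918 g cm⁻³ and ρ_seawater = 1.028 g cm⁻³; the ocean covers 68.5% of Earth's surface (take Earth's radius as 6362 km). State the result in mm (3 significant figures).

≈ 8.97 mm

Ardane: ice volume = 4860 km² × 720 m = 3499 km³; 3499 × (918/1028) = 3125 km³ of water.
Spread over 3.48×10^14 m² of ocean, Δh = 3.125×10^12 / 3.48×10^14 = 8.97×10^-3 m = 8.97 mm.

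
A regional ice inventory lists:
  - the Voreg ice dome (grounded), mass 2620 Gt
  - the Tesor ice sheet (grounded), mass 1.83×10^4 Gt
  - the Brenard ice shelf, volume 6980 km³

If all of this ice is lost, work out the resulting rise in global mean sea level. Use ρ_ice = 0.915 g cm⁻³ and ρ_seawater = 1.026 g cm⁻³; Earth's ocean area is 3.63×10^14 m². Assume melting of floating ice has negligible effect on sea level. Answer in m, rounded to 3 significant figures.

≈ 0.0562 m

Voreg: 2620 Gt = 2.620×10^15 kg; dividing by ρ_w = 1.026 g cm⁻³ = 1026 kg m⁻³ gives 2.554×10^12 m³ of water.
Tesor: 1.83×10^4 Gt = 1.830×10^16 kg; dividing by ρ_w = 1026 kg m⁻³ gives 1.784×10^13 m³ of water.
The Brenard ice shelf is floating and already displaces its own weight of water, so its melt adds essentially nothing to sea level.
Total added water ≈ 2.039×10^13 m³ over 3.63×10^14 m² → Δh = 0.0562 m.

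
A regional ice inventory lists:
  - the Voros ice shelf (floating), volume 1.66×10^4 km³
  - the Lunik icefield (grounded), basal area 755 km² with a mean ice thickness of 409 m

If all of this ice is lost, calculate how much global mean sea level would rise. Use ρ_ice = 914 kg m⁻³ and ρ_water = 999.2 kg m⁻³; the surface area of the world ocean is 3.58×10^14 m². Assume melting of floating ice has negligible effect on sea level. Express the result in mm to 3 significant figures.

The Voros ice shelf is floating and already displaces its own weight of water, so its melt adds essentially nothing to sea level.
Lunik: ice volume = 755 km² × 409 m = 308.8 km³; 308.8 × (914/999.2) = 282.5 km³ of water.
Total added water ≈ 2.825×10^11 m³ over 3.58×10^14 m² → Δh = 7.89×10^-4 m = 0.789 mm.

≈ 0.789 mm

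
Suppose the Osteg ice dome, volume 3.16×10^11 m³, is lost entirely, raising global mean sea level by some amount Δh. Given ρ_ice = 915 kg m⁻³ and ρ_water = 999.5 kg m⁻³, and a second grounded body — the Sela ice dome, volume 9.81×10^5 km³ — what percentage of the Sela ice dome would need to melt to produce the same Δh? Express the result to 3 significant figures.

Equal sea-level rise means equal mass of meltwater, i.e. equal mass of ice lost.
Ice mass of Osteg: 2.891×10^14 kg; ice mass of Sela: 8.976×10^17 kg.
Fraction required = 2.891×10^14 / 8.976×10^17 = 3.22×10^-4 → 0.0322 %.

≈ 0.0322 %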